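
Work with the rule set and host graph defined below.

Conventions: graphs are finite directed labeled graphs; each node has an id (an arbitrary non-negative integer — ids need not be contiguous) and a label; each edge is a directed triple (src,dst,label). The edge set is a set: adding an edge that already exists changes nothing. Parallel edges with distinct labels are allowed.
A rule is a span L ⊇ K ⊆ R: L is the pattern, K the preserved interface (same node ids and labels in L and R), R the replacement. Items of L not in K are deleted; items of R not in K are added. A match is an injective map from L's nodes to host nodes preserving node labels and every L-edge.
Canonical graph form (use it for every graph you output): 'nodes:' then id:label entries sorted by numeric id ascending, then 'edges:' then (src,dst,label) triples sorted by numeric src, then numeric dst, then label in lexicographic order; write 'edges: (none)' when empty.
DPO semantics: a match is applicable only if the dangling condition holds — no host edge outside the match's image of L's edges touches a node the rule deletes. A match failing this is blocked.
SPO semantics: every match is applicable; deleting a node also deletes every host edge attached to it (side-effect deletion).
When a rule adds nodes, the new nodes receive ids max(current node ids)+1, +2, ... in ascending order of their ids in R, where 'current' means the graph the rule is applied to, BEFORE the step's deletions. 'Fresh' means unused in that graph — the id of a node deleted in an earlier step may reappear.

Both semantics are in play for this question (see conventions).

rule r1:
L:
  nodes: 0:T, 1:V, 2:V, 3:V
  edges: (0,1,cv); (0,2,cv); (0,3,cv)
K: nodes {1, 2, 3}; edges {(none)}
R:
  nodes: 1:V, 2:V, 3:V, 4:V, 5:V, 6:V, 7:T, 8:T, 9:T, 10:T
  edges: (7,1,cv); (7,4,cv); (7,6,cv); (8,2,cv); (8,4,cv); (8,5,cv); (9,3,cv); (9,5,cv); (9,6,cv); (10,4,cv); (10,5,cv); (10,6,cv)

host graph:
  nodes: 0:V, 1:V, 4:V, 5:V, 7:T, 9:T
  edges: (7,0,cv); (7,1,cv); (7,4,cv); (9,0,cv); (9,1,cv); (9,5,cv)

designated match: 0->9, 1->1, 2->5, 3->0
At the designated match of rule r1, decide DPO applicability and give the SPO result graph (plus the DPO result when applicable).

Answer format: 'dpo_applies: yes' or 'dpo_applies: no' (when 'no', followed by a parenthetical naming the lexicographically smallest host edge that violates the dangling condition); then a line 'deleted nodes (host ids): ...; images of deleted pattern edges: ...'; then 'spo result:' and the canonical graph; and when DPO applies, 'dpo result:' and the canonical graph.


dpo_applies: yes
deleted nodes (host ids): 9; images of deleted pattern edges: (9,0,cv); (9,1,cv); (9,5,cv)
spo result:
nodes: 0:V, 1:V, 4:V, 5:V, 7:T, 10:V, 11:V, 12:V, 13:T, 14:T, 15:T, 16:T
edges: (7,0,cv); (7,1,cv); (7,4,cv); (13,1,cv); (13,10,cv); (13,12,cv); (14,5,cv); (14,10,cv); (14,11,cv); (15,0,cv); (15,11,cv); (15,12,cv); (16,10,cv); (16,11,cv); (16,12,cv)
dpo result:
nodes: 0:V, 1:V, 4:V, 5:V, 7:T, 10:V, 11:V, 12:V, 13:T, 14:T, 15:T, 16:T
edges: (7,0,cv); (7,1,cv); (7,4,cv); (13,1,cv); (13,10,cv); (13,12,cv); (14,5,cv); (14,10,cv); (14,11,cv); (15,0,cv); (15,11,cv); (15,12,cv); (16,10,cv); (16,11,cv); (16,12,cv)


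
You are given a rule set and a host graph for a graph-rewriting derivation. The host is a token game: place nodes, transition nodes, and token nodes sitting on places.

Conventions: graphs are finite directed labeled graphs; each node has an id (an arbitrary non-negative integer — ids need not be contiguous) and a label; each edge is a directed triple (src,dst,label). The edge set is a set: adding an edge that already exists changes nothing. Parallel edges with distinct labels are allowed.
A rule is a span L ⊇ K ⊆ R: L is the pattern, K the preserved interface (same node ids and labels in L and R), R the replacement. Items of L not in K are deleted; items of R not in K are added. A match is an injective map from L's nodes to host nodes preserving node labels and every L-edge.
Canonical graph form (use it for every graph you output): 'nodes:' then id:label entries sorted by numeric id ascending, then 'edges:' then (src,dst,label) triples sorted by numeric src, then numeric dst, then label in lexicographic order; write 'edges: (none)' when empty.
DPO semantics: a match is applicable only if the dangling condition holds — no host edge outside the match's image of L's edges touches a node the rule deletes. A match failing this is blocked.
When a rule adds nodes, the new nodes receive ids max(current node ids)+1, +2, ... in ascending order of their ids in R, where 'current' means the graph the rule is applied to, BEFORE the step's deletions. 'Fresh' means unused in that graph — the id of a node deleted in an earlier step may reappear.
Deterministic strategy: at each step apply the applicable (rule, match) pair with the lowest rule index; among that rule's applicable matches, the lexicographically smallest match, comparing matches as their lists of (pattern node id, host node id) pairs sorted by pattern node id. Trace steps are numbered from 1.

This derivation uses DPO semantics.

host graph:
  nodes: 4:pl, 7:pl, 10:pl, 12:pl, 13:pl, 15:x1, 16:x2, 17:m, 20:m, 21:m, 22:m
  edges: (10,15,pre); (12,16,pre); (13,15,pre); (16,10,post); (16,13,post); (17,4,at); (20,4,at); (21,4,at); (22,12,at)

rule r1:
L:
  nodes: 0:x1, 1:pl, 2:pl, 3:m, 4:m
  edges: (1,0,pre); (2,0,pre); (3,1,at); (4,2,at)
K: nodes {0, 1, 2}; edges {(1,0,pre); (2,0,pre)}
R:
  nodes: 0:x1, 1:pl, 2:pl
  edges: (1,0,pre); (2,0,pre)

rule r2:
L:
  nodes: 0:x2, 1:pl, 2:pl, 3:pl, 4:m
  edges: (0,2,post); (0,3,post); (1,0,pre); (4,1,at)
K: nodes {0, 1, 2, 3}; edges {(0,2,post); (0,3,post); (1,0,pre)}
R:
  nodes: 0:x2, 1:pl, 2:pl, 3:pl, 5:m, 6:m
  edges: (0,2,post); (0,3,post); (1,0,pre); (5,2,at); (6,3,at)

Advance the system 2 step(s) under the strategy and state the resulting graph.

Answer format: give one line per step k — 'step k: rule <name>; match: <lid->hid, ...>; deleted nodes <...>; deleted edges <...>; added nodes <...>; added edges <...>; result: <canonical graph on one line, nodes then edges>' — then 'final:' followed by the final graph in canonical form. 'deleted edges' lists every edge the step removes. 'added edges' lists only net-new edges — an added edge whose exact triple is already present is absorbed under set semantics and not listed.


step 1: rule r2; match: 0->16, 1->12, 2->10, 3->13, 4->22; deleted nodes 22; deleted edges (22,12,at); added nodes 23, 24; added edges (23,10,at); (24,13,at); result: nodes: 4:pl, 7:pl, 10:pl, 12:pl, 13:pl, 15:x1, 16:x2, 17:m, 20:m, 21:m, 23:m, 24:m edges: (10,15,pre); (12,16,pre); (13,15,pre); (16,10,post); (16,13,post); (17,4,at); (20,4,at); (21,4,at); (23,10,at); (24,13,at)
step 2: rule r1; match: 0->15, 1->10, 2->13, 3->23, 4->24; deleted nodes 23, 24; deleted edges (23,10,at); (24,13,at); added nodes (none); added edges (none); result: nodes: 4:pl, 7:pl, 10:pl, 12:pl, 13:pl, 15:x1, 16:x2, 17:m, 20:m, 21:m edges: (10,15,pre); (12,16,pre); (13,15,pre); (16,10,post); (16,13,post); (17,4,at); (20,4,at); (21,4,at)
final:
nodes: 4:pl, 7:pl, 10:pl, 12:pl, 13:pl, 15:x1, 16:x2, 17:m, 20:m, 21:m
edges: (10,15,pre); (12,16,pre); (13,15,pre); (16,10,post); (16,13,post); (17,4,at); (20,4,at); (21,4,at)


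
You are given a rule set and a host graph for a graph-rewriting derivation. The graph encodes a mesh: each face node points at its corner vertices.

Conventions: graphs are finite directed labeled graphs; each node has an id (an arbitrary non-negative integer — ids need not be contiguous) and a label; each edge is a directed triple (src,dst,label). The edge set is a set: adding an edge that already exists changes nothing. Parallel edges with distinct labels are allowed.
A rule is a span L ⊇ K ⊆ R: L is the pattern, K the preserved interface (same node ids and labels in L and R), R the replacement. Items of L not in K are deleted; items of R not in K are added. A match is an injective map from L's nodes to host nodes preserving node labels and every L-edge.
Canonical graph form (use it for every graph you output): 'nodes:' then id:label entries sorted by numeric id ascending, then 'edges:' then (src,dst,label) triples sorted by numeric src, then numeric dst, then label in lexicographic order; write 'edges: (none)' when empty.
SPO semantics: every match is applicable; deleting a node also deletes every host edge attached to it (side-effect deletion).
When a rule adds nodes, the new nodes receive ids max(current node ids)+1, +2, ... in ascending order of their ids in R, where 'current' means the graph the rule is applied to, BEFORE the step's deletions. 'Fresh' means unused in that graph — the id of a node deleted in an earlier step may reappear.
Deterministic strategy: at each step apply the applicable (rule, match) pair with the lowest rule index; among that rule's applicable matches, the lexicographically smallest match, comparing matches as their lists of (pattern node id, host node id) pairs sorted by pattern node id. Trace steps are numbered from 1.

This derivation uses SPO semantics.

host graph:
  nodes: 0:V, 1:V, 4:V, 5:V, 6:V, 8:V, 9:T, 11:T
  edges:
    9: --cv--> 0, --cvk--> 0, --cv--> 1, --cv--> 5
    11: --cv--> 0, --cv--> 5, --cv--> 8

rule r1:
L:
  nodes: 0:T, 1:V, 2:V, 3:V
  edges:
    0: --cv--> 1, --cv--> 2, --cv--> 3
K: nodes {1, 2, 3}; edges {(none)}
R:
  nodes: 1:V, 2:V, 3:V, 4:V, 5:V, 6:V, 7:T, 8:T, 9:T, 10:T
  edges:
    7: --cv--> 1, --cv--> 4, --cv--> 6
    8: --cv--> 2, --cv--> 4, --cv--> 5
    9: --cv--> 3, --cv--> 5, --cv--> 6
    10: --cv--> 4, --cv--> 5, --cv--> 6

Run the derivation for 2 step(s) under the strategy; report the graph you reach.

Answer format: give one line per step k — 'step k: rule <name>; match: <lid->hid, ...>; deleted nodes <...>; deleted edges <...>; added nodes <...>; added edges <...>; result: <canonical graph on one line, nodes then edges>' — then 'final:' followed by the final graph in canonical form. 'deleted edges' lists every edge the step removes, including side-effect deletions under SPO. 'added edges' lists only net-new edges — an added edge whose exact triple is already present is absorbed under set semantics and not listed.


step 1: rule r1; match: 0->9, 1->0, 2->1, 3->5; deleted nodes 9; deleted edges (9,0,cv); (9,0,cvk); (9,1,cv); (9,5,cv); added nodes 12, 13, 14, 15, 16, 17, 18; added edges (15,0,cv); (15,12,cv); (15,14,cv); (16,1,cv); (16,12,cv); (16,13,cv); (17,5,cv); (17,13,cv); (17,14,cv); (18,12,cv); (18,13,cv); (18,14,cv); result: nodes: 0:V, 1:V, 4:V, 5:V, 6:V, 8:V, 11:T, 12:V, 13:V, 14:V, 15:T, 16:T, 17:T, 18:T edges: (11,0,cv); (11,5,cv); (11,8,cv); (15,0,cv); (15,12,cv); (15,14,cv); (16,1,cv); (16,12,cv); (16,13,cv); (17,5,cv); (17,13,cv); (17,14,cv); (18,12,cv); (18,13,cv); (18,14,cv)
step 2: rule r1; match: 0->11, 1->0, 2->5, 3->8; deleted nodes 11; deleted edges (11,0,cv); (11,5,cv); (11,8,cv); added nodes 19, 20, 21, 22, 23, 24, 25; added edges (22,0,cv); (22,19,cv); (22,21,cv); (23,5,cv); (23,19,cv); (23,20,cv); (24,8,cv); (24,20,cv); (24,21,cv); (25,19,cv); (25,20,cv); (25,21,cv); result: nodes: 0:V, 1:V, 4:V, 5:V, 6:V, 8:V, 12:V, 13:V, 14:V, 15:T, 16:T, 17:T, 18:T, 19:V, 20:V, 21:V, 22:T, 23:T, 24:T, 25:T edges: (15,0,cv); (15,12,cv); (15,14,cv); (16,1,cv); (16,12,cv); (16,13,cv); (17,5,cv); (17,13,cv); (17,14,cv); (18,12,cv); (18,13,cv); (18,14,cv); (22,0,cv); (22,19,cv); (22,21,cv); (23,5,cv); (23,19,cv); (23,20,cv); (24,8,cv); (24,20,cv); (24,21,cv); (25,19,cv); (25,20,cv); (25,21,cv)
final:
nodes: 0:V, 1:V, 4:V, 5:V, 6:V, 8:V, 12:V, 13:V, 14:V, 15:T, 16:T, 17:T, 18:T, 19:V, 20:V, 21:V, 22:T, 23:T, 24:T, 25:T
edges: (15,0,cv); (15,12,cv); (15,14,cv); (16,1,cv); (16,12,cv); (16,13,cv); (17,5,cv); (17,13,cv); (17,14,cv); (18,12,cv); (18,13,cv); (18,14,cv); (22,0,cv); (22,19,cv); (22,21,cv); (23,5,cv); (23,19,cv); (23,20,cv); (24,8,cv); (24,20,cv); (24,21,cv); (25,19,cv); (25,20,cv); (25,21,cv)


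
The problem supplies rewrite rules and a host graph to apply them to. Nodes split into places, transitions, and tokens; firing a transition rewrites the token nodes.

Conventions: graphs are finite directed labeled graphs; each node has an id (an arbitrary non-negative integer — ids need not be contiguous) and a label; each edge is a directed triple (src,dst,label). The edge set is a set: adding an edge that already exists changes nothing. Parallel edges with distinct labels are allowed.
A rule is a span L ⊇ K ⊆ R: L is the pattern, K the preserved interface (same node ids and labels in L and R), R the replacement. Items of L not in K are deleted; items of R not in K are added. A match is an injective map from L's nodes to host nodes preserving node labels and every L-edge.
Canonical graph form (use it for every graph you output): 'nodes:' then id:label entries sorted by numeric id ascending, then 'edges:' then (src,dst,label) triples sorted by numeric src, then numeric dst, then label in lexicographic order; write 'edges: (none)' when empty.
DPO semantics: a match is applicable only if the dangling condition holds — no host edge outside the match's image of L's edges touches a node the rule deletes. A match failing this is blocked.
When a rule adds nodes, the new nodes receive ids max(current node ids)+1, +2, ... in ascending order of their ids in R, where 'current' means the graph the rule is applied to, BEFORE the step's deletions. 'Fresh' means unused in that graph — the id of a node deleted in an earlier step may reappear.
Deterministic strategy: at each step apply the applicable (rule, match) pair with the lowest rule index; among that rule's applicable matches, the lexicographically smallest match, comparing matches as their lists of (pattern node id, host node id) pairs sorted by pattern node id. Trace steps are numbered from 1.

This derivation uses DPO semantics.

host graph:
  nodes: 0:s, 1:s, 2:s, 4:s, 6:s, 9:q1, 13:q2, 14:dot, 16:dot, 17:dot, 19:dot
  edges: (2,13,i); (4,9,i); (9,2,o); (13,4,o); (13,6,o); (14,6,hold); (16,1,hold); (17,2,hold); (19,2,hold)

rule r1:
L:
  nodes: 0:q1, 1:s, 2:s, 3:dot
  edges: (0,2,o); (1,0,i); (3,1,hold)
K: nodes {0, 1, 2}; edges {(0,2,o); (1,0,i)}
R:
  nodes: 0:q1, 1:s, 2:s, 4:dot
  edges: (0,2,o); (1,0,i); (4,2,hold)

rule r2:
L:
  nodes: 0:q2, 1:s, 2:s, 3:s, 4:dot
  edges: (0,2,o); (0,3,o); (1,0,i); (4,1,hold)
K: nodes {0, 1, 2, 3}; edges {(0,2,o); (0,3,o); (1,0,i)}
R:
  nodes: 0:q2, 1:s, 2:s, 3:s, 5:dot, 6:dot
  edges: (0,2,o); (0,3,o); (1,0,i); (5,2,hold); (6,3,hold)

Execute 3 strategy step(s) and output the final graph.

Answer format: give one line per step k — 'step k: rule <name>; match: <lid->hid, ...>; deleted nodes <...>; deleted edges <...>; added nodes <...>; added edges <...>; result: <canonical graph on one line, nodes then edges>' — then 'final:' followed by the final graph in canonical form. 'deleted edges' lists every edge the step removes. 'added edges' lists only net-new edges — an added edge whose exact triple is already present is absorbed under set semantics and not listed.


step 1: rule r2; match: 0->13, 1->2, 2->4, 3->6, 4->17; deleted nodes 17; deleted edges (17,2,hold); added nodes 20, 21; added edges (20,4,hold); (21,6,hold); result: nodes: 0:s, 1:s, 2:s, 4:s, 6:s, 9:q1, 13:q2, 14:dot, 16:dot, 19:dot, 20:dot, 21:dot edges: (2,13,i); (4,9,i); (9,2,o); (13,4,o); (13,6,o); (14,6,hold); (16,1,hold); (19,2,hold); (20,4,hold); (21,6,hold)
step 2: rule r1; match: 0->9, 1->4, 2->2, 3->20; deleted nodes 20; deleted edges (20,4,hold); added nodes 22; added edges (22,2,hold); result: nodes: 0:s, 1:s, 2:s, 4:s, 6:s, 9:q1, 13:q2, 14:dot, 16:dot, 19:dot, 21:dot, 22:dot edges: (2,13,i); (4,9,i); (9,2,o); (13,4,o); (13,6,o); (14,6,hold); (16,1,hold); (19,2,hold); (21,6,hold); (22,2,hold)
step 3: rule r2; match: 0->13, 1->2, 2->4, 3->6, 4->19; deleted nodes 19; deleted edges (19,2,hold); added nodes 23, 24; added edges (23,4,hold); (24,6,hold); result: nodes: 0:s, 1:s, 2:s, 4:s, 6:s, 9:q1, 13:q2, 14:dot, 16:dot, 21:dot, 22:dot, 23:dot, 24:dot edges: (2,13,i); (4,9,i); (9,2,o); (13,4,o); (13,6,o); (14,6,hold); (16,1,hold); (21,6,hold); (22,2,hold); (23,4,hold); (24,6,hold)
final:
nodes: 0:s, 1:s, 2:s, 4:s, 6:s, 9:q1, 13:q2, 14:dot, 16:dot, 21:dot, 22:dot, 23:dot, 24:dot
edges: (2,13,i); (4,9,i); (9,2,o); (13,4,o); (13,6,o); (14,6,hold); (16,1,hold); (21,6,hold); (22,2,hold); (23,4,hold); (24,6,hold)


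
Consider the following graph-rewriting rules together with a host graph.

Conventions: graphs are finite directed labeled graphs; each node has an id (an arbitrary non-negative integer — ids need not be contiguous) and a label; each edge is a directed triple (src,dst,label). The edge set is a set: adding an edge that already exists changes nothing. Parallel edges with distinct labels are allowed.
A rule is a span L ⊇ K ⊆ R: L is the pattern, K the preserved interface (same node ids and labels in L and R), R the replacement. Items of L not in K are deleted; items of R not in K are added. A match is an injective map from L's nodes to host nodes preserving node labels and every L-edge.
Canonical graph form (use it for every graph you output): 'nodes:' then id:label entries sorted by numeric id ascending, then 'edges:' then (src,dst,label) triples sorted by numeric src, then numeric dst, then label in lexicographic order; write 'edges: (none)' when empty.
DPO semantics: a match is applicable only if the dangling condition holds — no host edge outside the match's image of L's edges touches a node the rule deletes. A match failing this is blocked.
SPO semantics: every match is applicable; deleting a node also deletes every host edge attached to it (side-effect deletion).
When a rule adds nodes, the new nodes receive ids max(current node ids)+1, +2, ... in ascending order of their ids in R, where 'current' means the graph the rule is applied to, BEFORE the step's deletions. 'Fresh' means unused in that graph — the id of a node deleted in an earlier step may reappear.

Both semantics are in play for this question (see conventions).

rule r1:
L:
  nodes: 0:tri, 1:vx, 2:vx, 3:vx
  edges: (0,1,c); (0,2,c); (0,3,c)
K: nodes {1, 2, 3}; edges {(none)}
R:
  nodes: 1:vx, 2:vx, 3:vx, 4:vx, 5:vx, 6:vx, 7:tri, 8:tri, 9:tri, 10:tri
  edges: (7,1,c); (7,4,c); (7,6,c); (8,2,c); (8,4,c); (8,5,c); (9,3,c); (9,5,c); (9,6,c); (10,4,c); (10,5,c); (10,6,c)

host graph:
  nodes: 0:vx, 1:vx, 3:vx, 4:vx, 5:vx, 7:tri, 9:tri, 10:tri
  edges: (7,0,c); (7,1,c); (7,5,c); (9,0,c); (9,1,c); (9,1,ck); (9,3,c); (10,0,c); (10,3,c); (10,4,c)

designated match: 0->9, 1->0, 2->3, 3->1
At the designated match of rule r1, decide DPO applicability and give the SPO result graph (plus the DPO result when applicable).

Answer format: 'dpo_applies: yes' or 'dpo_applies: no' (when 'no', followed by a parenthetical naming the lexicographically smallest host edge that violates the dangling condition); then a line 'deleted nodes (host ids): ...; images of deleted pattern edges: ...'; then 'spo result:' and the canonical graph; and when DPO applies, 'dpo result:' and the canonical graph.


dpo_applies: no
(the rule deletes node 9, which keeps host edge (9,1,ck) outside the match image — the dangling condition fails, DPO blocks; SPO proceeds and side-deletes such edges)
deleted nodes (host ids): 9; images of deleted pattern edges: (9,0,c); (9,1,c); (9,3,c)
spo result:
nodes: 0:vx, 1:vx, 3:vx, 4:vx, 5:vx, 7:tri, 10:tri, 11:vx, 12:vx, 13:vx, 14:tri, 15:tri, 16:tri, 17:tri
edges: (7,0,c); (7,1,c); (7,5,c); (10,0,c); (10,3,c); (10,4,c); (14,0,c); (14,11,c); (14,13,c); (15,3,c); (15,11,c); (15,12,c); (16,1,c); (16,12,c); (16,13,c); (17,11,c); (17,12,c); (17,13,c)


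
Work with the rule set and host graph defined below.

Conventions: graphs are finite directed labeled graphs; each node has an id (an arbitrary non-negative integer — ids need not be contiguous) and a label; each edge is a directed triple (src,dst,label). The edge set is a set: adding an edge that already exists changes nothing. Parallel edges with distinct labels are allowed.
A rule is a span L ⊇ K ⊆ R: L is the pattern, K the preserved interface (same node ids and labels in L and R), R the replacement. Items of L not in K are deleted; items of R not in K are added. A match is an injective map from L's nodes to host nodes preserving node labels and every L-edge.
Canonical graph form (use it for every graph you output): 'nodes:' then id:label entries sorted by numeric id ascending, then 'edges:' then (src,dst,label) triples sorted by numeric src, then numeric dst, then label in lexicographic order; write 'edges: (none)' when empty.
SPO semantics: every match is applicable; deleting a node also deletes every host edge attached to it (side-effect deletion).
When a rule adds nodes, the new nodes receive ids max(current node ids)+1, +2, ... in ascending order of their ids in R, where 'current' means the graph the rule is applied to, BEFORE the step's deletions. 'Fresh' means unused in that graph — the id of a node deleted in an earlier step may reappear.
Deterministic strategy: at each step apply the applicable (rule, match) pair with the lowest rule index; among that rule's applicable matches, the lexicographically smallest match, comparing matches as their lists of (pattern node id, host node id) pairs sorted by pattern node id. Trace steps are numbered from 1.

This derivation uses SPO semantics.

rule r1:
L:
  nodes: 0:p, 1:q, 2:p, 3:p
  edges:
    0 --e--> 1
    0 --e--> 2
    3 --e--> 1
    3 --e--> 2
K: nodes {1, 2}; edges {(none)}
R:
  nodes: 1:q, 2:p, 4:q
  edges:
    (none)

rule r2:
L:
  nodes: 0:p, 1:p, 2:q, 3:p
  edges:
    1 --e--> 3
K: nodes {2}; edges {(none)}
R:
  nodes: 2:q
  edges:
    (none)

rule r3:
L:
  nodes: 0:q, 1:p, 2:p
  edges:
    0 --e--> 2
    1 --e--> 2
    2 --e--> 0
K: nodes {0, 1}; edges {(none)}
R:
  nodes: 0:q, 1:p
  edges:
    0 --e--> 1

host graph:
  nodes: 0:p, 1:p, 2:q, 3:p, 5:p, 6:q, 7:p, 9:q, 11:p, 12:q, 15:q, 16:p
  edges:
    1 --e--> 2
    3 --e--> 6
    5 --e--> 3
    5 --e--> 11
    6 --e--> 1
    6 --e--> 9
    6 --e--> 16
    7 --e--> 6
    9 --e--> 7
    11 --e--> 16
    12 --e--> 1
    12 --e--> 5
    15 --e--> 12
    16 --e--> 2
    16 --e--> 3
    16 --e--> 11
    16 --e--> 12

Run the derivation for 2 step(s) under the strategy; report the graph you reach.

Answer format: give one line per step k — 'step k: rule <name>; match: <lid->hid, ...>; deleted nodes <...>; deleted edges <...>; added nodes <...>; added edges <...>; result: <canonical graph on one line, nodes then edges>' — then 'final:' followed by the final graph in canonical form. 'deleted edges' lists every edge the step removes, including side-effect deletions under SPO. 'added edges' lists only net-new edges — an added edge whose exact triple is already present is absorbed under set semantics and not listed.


step 1: rule r2; match: 0->0, 1->5, 2->2, 3->3; deleted nodes 0, 3, 5; deleted edges (3,6,e); (5,3,e); (5,11,e); (12,5,e); (16,3,e); added nodes (none); added edges (none); result: nodes: 1:p, 2:q, 6:q, 7:p, 9:q, 11:p, 12:q, 15:q, 16:p edges: (1,2,e); (6,1,e); (6,9,e); (6,16,e); (7,6,e); (9,7,e); (11,16,e); (12,1,e); (15,12,e); (16,2,e); (16,11,e); (16,12,e)
step 2: rule r2; match: 0->1, 1->11, 2->2, 3->16; deleted nodes 1, 11, 16; deleted edges (1,2,e); (6,1,e); (6,16,e); (11,16,e); (12,1,e); (16,2,e); (16,11,e); (16,12,e); added nodes (none); added edges (none); result: nodes: 2:q, 6:q, 7:p, 9:q, 12:q, 15:q edges: (6,9,e); (7,6,e); (9,7,e); (15,12,e)
final:
nodes: 2:q, 6:q, 7:p, 9:q, 12:q, 15:q
edges: (6,9,e); (7,6,e); (9,7,e); (15,12,e)


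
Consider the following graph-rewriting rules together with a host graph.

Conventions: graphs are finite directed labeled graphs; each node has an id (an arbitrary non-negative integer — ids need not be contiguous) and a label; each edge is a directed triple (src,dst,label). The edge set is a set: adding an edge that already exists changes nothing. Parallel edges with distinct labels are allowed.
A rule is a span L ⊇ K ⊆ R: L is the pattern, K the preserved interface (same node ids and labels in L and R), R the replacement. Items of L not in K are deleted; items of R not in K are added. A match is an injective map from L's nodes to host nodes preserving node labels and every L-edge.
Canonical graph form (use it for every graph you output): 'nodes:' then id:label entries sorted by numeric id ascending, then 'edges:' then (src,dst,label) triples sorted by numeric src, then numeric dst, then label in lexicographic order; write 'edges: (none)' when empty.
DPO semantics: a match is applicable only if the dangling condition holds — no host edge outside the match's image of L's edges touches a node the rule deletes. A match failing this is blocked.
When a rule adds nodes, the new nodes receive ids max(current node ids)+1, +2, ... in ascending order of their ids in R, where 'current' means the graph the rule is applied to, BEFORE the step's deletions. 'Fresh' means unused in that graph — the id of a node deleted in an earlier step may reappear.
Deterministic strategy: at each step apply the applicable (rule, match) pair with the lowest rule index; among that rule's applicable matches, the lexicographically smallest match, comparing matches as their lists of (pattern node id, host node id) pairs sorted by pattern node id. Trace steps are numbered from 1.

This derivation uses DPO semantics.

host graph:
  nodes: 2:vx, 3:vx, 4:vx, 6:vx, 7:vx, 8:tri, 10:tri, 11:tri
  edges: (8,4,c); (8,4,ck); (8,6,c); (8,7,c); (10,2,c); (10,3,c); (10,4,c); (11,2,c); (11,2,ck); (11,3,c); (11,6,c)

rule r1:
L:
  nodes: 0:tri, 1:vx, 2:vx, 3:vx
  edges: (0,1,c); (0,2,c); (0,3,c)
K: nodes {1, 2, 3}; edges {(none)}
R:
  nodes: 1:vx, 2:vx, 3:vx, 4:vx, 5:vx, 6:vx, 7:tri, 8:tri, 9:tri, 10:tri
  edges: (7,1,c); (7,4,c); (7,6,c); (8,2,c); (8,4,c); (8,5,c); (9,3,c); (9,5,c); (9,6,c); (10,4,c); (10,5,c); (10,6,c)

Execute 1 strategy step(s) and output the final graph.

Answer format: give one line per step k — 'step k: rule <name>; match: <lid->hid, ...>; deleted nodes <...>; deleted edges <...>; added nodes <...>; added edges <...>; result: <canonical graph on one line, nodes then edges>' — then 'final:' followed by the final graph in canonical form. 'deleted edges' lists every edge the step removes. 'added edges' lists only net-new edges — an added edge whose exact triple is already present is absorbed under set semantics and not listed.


step 1: rule r1; match: 0->10, 1->2, 2->3, 3->4; deleted nodes 10; deleted edges (10,2,c); (10,3,c); (10,4,c); added nodes 12, 13, 14, 15, 16, 17, 18; added edges (15,2,c); (15,12,c); (15,14,c); (16,3,c); (16,12,c); (16,13,c); (17,4,c); (17,13,c); (17,14,c); (18,12,c); (18,13,c); (18,14,c); result: nodes: 2:vx, 3:vx, 4:vx, 6:vx, 7:vx, 8:tri, 11:tri, 12:vx, 13:vx, 14:vx, 15:tri, 16:tri, 17:tri, 18:tri edges: (8,4,c); (8,4,ck); (8,6,c); (8,7,c); (11,2,c); (11,2,ck); (11,3,c); (11,6,c); (15,2,c); (15,12,c); (15,14,c); (16,3,c); (16,12,c); (16,13,c); (17,4,c); (17,13,c); (17,14,c); (18,12,c); (18,13,c); (18,14,c)
final:
nodes: 2:vx, 3:vx, 4:vx, 6:vx, 7:vx, 8:tri, 11:tri, 12:vx, 13:vx, 14:vx, 15:tri, 16:tri, 17:tri, 18:tri
edges: (8,4,c); (8,4,ck); (8,6,c); (8,7,c); (11,2,c); (11,2,ck); (11,3,c); (11,6,c); (15,2,c); (15,12,c); (15,14,c); (16,3,c); (16,12,c); (16,13,c); (17,4,c); (17,13,c); (17,14,c); (18,12,c); (18,13,c); (18,14,c)


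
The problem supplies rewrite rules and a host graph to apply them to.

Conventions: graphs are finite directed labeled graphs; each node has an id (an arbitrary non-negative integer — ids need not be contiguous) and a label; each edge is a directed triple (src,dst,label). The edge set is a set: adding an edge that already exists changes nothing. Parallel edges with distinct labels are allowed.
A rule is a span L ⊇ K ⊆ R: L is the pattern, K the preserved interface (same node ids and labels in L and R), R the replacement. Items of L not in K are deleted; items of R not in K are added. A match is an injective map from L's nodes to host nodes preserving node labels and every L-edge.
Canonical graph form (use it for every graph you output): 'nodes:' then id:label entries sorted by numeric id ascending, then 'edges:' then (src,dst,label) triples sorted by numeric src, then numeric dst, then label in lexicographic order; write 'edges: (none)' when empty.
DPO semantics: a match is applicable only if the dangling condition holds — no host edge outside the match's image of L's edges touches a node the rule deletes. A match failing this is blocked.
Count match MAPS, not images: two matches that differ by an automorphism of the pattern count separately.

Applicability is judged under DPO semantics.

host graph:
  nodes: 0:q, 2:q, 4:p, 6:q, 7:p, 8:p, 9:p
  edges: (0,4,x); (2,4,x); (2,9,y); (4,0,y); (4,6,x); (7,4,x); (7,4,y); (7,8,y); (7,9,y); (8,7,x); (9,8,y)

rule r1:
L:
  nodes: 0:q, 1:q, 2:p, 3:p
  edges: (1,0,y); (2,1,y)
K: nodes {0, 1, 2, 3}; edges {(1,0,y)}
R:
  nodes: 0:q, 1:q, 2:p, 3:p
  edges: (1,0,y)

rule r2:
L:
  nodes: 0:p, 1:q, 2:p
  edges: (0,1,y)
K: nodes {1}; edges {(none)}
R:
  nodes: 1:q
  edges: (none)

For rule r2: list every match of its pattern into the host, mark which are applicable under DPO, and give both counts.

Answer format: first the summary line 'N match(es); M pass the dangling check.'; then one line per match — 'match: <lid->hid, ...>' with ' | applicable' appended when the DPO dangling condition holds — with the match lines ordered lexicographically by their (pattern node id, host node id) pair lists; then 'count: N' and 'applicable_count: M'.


3 match(es); 0 pass the dangling check.
match: 0->4, 1->0, 2->7
match: 0->4, 1->0, 2->8
match: 0->4, 1->0, 2->9
count: 3
applicable_count: 0


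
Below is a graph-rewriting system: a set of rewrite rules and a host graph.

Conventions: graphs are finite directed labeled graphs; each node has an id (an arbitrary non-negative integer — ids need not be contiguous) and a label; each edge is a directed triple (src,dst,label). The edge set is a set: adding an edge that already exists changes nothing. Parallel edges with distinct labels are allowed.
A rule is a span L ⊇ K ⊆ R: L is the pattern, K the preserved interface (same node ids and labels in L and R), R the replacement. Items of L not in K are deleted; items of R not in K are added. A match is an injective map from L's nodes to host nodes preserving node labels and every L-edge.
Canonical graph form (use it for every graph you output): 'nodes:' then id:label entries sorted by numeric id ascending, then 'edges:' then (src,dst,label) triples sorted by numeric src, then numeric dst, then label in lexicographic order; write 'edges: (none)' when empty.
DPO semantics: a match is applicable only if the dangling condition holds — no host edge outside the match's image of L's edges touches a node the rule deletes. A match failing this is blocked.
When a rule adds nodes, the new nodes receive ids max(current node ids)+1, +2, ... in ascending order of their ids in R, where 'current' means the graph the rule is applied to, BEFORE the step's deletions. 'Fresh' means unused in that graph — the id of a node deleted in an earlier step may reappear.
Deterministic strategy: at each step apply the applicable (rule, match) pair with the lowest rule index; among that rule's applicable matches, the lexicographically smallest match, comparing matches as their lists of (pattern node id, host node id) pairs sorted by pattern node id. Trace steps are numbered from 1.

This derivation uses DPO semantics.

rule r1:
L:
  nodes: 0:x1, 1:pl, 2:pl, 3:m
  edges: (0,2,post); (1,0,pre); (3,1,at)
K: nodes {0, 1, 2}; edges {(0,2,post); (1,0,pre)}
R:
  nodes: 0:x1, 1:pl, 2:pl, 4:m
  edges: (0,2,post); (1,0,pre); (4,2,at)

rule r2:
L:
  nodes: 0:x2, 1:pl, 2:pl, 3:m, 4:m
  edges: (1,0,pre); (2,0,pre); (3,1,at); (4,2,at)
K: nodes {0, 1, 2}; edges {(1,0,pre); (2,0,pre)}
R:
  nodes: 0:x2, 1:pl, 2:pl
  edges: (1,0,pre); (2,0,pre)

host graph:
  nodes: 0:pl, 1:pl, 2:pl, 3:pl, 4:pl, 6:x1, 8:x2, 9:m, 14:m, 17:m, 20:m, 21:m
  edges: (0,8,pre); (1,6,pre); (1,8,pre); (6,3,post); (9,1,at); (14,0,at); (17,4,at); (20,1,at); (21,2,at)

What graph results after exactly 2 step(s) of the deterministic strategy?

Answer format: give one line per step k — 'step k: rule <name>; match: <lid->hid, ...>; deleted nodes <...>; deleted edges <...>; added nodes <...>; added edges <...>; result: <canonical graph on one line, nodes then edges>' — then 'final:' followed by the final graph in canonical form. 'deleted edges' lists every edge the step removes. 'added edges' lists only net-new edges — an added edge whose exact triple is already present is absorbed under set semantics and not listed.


step 1: rule r1; match: 0->6, 1->1, 2->3, 3->9; deleted nodes 9; deleted edges (9,1,at); added nodes 22; added edges (22,3,at); result: nodes: 0:pl, 1:pl, 2:pl, 3:pl, 4:pl, 6:x1, 8:x2, 14:m, 17:m, 20:m, 21:m, 22:m edges: (0,8,pre); (1,6,pre); (1,8,pre); (6,3,post); (14,0,at); (17,4,at); (20,1,at); (21,2,at); (22,3,at)
step 2: rule r1; match: 0->6, 1->1, 2->3, 3->20; deleted nodes 20; deleted edges (20,1,at); added nodes 23; added edges (23,3,at); result: nodes: 0:pl, 1:pl, 2:pl, 3:pl, 4:pl, 6:x1, 8:x2, 14:m, 17:m, 21:m, 22:m, 23:m edges: (0,8,pre); (1,6,pre); (1,8,pre); (6,3,post); (14,0,at); (17,4,at); (21,2,at); (22,3,at); (23,3,at)
final:
nodes: 0:pl, 1:pl, 2:pl, 3:pl, 4:pl, 6:x1, 8:x2, 14:m, 17:m, 21:m, 22:m, 23:m
edges: (0,8,pre); (1,6,pre); (1,8,pre); (6,3,post); (14,0,at); (17,4,at); (21,2,at); (22,3,at); (23,3,at)


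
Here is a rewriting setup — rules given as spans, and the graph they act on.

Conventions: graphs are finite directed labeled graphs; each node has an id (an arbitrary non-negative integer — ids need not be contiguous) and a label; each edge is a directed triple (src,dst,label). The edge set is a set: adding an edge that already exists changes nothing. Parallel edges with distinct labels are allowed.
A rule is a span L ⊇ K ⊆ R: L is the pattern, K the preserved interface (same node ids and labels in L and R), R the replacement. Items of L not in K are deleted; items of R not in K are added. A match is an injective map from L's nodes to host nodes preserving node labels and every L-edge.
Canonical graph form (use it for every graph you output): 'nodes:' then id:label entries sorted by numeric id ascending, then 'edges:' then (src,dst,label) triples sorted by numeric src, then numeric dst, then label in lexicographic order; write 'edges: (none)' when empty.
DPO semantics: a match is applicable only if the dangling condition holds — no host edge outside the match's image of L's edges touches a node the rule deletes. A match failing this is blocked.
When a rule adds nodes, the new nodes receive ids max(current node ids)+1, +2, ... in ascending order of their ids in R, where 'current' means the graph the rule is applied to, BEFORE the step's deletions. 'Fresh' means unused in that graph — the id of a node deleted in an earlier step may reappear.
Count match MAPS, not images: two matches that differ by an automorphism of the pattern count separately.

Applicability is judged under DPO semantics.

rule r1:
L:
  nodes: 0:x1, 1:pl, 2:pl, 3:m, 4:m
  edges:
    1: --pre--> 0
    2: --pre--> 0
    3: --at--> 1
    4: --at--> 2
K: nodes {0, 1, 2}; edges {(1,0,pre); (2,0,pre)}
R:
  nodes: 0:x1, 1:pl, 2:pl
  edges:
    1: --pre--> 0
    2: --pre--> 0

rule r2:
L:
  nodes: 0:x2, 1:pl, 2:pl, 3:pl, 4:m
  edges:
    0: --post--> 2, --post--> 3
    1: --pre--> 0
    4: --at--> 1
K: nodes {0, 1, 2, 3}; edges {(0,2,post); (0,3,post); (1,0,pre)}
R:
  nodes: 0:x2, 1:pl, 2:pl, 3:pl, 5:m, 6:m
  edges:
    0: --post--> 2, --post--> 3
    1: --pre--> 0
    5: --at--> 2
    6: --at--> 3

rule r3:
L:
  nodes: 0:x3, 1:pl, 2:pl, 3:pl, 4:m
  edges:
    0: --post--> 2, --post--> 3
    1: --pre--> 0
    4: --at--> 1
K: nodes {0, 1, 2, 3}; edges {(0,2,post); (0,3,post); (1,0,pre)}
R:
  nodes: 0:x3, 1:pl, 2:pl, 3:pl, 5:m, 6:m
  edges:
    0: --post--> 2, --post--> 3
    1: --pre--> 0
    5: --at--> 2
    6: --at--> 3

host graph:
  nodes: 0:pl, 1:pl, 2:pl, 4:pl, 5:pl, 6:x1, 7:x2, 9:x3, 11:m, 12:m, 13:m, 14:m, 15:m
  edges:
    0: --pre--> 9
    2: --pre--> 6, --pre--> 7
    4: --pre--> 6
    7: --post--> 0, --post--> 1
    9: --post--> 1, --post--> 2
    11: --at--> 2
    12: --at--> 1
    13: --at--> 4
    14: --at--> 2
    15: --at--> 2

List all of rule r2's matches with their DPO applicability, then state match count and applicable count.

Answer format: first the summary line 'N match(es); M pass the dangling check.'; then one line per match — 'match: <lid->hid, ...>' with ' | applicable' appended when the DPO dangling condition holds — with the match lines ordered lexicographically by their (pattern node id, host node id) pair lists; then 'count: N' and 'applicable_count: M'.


6 match(es); 6 pass the dangling check.
match: 0->7, 1->2, 2->0, 3->1, 4->11 | applicable
match: 0->7, 1->2, 2->0, 3->1, 4->14 | applicable
match: 0->7, 1->2, 2->0, 3->1, 4->15 | applicable
match: 0->7, 1->2, 2->1, 3->0, 4->11 | applicable
match: 0->7, 1->2, 2->1, 3->0, 4->14 | applicable
match: 0->7, 1->2, 2->1, 3->0, 4->15 | applicable
count: 6
applicable_count: 6


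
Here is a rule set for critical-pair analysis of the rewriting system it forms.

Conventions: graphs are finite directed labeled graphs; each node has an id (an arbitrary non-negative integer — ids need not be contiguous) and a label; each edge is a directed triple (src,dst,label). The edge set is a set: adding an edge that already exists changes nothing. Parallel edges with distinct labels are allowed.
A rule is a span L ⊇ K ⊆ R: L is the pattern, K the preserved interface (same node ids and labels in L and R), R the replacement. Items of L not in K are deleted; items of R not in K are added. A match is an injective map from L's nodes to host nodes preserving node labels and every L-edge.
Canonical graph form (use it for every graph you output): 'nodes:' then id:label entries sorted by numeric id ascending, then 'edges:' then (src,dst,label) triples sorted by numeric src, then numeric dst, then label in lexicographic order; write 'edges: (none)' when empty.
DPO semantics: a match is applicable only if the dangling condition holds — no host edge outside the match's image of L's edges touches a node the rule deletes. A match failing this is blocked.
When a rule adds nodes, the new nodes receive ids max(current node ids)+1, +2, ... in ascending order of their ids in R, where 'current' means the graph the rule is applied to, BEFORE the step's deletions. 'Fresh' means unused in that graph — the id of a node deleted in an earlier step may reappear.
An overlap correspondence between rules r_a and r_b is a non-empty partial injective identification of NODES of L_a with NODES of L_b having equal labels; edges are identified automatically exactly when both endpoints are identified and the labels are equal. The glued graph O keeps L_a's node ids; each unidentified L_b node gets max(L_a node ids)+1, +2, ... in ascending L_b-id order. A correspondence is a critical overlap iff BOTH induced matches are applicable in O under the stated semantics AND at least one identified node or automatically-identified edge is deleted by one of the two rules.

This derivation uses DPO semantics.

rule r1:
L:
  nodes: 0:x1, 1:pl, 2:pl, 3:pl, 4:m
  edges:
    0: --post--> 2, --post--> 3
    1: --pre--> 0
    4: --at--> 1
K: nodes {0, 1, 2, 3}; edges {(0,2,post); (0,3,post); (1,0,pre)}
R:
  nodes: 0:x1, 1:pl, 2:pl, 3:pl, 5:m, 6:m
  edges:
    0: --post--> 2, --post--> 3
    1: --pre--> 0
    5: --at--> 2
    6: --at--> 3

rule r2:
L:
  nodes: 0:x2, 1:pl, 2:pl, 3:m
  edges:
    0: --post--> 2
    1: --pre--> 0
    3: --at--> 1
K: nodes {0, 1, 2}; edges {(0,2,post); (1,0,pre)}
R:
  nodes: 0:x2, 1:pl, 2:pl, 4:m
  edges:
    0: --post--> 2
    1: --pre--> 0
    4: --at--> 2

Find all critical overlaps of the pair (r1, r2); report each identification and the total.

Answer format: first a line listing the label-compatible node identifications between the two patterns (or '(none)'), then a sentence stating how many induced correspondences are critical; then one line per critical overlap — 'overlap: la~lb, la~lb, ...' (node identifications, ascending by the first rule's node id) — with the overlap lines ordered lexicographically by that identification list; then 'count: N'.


label-compatible node identifications between L(r1) and L(r2): 1~1, 1~2, 2~1, 2~2, 3~1, 3~2, 4~3
3 of the induced correspondences are critical overlaps of r1 and r2.
overlap: 1~1, 2~2, 4~3
overlap: 1~1, 3~2, 4~3
overlap: 1~1, 4~3
count: 3
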